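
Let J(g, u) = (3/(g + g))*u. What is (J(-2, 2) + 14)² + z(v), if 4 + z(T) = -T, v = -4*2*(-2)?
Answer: 545/4 ≈ 136.25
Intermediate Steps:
v = 16 (v = -8*(-2) = 16)
J(g, u) = 3*u/(2*g) (J(g, u) = (3/(2*g))*u = 3*u/(2*g))
z(T) = -4 - T
(J(-2, 2) + 14)² + z(v) = ((3/2)*2/(-2) + 14)² + (-4 - 1*16) = ((3/2)*2*(-½) + 14)² + (-4 - 16) = (-3/2 + 14)² - 20 = (25/2)² - 20 = 625/4 - 20 = 545/4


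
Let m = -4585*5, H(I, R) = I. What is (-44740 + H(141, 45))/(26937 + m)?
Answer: -44599/4012 ≈ -11.116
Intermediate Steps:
m = -22925
(-44740 + H(141, 45))/(26937 + m) = (-44740 + 141)/(26937 - 22925) = -44599/4012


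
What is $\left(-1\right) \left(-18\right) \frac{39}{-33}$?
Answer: $- \frac{234}{11} \approx -21.273$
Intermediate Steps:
$\left(-1\right) \left(-18\right) \frac{39}{-33} = 18 \cdot 39 \left(- \frac{1}{33}\right) = 18 \left(- \frac{13}{11}\right) = - \frac{234}{11}$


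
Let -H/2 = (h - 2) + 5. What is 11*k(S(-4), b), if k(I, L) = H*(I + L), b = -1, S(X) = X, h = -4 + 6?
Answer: 550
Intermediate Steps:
h = 2
H = -10 (H = -2*((2 - 2) + 5) = -2*(0 + 5) = -2*5 = -10)
k(I, L) = -10*I - 10*L (k(I, L) = -10*(I + L) = -10*I - 10*L)
11*k(S(-4), b) = 11*(-10*(-4) - 10*(-1)) = 11*(40 + 10) = 11*50 = 550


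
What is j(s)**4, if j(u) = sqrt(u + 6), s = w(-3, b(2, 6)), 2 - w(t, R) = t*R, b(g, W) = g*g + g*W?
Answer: 3136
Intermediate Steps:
b(g, W) = g**2 + W*g
w(t, R) = 2 - R*t (w(t, R) = 2 - t*R = 2 - R*t)
s = 50 (s = 2 - 1*2*(6 + 2)*(-3) = 2 - 1*2*8*(-3) = 2 - 1*16*(-3) = 2 + 48 = 50)
j(u) = sqrt(6 + u)
j(s)**4 = (sqrt(6 + 50))**4 = (sqrt(56))**4 = (2*sqrt(14))**4 = 3136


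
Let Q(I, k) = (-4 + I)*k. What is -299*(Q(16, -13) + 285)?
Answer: -38571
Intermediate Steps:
Q(I, k) = k*(-4 + I)
-299*(Q(16, -13) + 285) = -299*(-13*(-4 + 16) + 285) = -299*(-13*12 + 285) = -299*(-156 + 285) = -299*129 = -38571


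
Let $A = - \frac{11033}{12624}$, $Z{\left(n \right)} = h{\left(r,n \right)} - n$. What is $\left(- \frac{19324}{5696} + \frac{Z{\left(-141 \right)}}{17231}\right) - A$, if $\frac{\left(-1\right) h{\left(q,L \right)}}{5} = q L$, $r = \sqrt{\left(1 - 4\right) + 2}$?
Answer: $- \frac{24300260603}{9679824408} + \frac{705 i}{17231} \approx -2.5104 + 0.040915 i$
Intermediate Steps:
$r = i$ ($r = \sqrt{\left(1 - 4\right) + 2} = \sqrt{-3 + 2} = \sqrt{-1} = i \approx 1.0 i$)
$h{\left(q,L \right)} = - 5 L q$ ($h{\left(q,L \right)} = - 5 q L = - 5 L q$)
$Z{\left(n \right)} = - n - 5 i n$ ($Z{\left(n \right)} = - 5 n i - n = - 5 i n - n = - n - 5 i n$)
$A = - \frac{11033}{12624}$ ($A = \left(-11033\right) \frac{1}{12624} = - \frac{11033}{12624} \approx -0.87397$)
$\left(- \frac{19324}{5696} + \frac{Z{\left(-141 \right)}}{17231}\right) - A = \left(- \frac{19324}{5696} + \frac{\left(-141\right) \left(-1 - 5 i\right)}{17231}\right) - - \frac{11033}{12624} = \left(\left(-19324\right) \frac{1}{5696} + \left(141 + 705 i\right) \frac{1}{17231}\right) + \frac{11033}{12624} = \left(- \frac{4831}{1424} + \left(\frac{141}{17231} + \frac{705 i}{17231}\right)\right) + \frac{11033}{12624} = \left(- \frac{83042177}{24536944} + \frac{705 i}{17231}\right) + \frac{11033}{12624} = - \frac{24300260603}{9679824408} + \frac{705 i}{17231}$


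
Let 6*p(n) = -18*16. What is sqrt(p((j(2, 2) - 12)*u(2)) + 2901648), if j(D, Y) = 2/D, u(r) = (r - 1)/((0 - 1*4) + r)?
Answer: 60*sqrt(806) ≈ 1703.4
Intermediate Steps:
u(r) = (-1 + r)/(-4 + r) (u(r) = (-1 + r)/((0 - 4) + r) = (-1 + r)/(-4 + r))
p(n) = -48 (p(n) = (-18*16)/6 = (1/6)*(-288) = -48)
sqrt(p((j(2, 2) - 12)*u(2)) + 2901648) = sqrt(-48 + 2901648) = sqrt(2901600) = 60*sqrt(806)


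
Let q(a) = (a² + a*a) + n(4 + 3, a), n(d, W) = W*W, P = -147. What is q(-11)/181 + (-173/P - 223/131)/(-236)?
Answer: 825770017/411291006 ≈ 2.0078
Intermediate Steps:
n(d, W) = W²
q(a) = 3*a² (q(a) = (a² + a*a) + a² = (a² + a²) + a² = 2*a² + a² = 3*a²)
q(-11)/181 + (-173/P - 223/131)/(-236) = (3*(-11)²)/181 + (-173/(-147) - 223/131)/(-236) = (3*121)*(1/181) + (-173*(-1/147) - 223*1/131)*(-1/236) = 363*(1/181) + (173/147 - 223/131)*(-1/236) = 363/181 - 10118/19257*(-1/236) = 363/181 + 5059/2272326 = 825770017/411291006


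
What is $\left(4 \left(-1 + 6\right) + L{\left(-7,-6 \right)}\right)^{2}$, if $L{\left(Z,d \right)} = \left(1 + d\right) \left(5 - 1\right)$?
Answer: $0$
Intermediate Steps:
$L{\left(Z,d \right)} = 4 + 4 d$ ($L{\left(Z,d \right)} = \left(1 + d\right) 4 = 4 + 4 d$)
$\left(4 \left(-1 + 6\right) + L{\left(-7,-6 \right)}\right)^{2} = \left(4 \left(-1 + 6\right) + \left(4 + 4 \left(-6\right)\right)\right)^{2} = \left(4 \cdot 5 + \left(4 - 24\right)\right)^{2} = \left(20 - 20\right)^{2} = 0^{2} = 0$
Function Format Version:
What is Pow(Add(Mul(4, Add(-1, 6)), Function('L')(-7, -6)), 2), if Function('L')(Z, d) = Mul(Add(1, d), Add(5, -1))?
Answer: 0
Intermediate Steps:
Function('L')(Z, d) = Add(4, Mul(4, d)) (Function('L')(Z, d) = Mul(Add(1, d), 4) = Add(4, Mul(4, d)))
Pow(Add(Mul(4, Add(-1, 6)), Function('L')(-7, -6)), 2) = Pow(Add(Mul(4, Add(-1, 6)), Add(4, Mul(4, -6))), 2) = Pow(Add(Mul(4, 5), Add(4, -24)), 2) = Pow(Add(20, -20), 2) = Pow(0, 2) = 0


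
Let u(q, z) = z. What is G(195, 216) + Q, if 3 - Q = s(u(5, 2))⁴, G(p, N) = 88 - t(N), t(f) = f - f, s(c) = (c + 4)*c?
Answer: -20645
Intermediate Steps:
s(c) = c*(4 + c) (s(c) = (4 + c)*c = c*(4 + c))
t(f) = 0
G(p, N) = 88 (G(p, N) = 88 - 1*0 = 88 + 0 = 88)
Q = -20733 (Q = 3 - (2*(4 + 2))⁴ = 3 - (2*6)⁴ = 3 - 1*12⁴ = 3 - 1*20736 = 3 - 20736 = -20733)
G(195, 216) + Q = 88 - 20733 = -20645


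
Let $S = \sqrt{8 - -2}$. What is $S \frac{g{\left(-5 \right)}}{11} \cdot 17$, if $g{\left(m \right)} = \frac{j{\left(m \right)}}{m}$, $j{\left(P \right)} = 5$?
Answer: $- \frac{17 \sqrt{10}}{11} \approx -4.8872$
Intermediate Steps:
$g{\left(m \right)} = \frac{5}{m}$
$S = \sqrt{10}$ ($S = \sqrt{8 + 2} = \sqrt{10} \approx 3.1623$)
$S \frac{g{\left(-5 \right)}}{11} \cdot 17 = \sqrt{10} \frac{5 \frac{1}{-5}}{11} \cdot 17 = \sqrt{10} \cdot 5 \left(- \frac{1}{5}\right) \frac{1}{11} \cdot 17 = \sqrt{10} \left(\left(-1\right) \frac{1}{11}\right) 17 = \sqrt{10} \left(- \frac{1}{11}\right) 17 = - \frac{\sqrt{10}}{11} \cdot 17 = - \frac{17 \sqrt{10}}{11}$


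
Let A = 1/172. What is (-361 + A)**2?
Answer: 3855292281/29584 ≈ 1.3032e+5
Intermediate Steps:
A = 1/172 ≈ 0.0058140
(-361 + A)**2 = (-361 + 1/172)**2 = (-62091/172)**2 = 3855292281/29584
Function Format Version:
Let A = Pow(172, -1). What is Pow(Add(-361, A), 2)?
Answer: Rational(3855292281, 29584) ≈ 1.3032e+5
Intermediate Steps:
A = Rational(1, 172) ≈ 0.0058140
Pow(Add(-361, A), 2) = Pow(Add(-361, Rational(1, 172)), 2) = Pow(Rational(-62091, 172), 2) = Rational(3855292281, 29584)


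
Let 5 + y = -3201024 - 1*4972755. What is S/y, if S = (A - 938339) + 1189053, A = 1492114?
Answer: -435707/2043446 ≈ -0.21322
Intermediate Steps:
y = -8173784 (y = -5 + (-3201024 - 1*4972755) = -5 + (-3201024 - 4972755) = -5 - 8173779 = -8173784)
S = 1742828 (S = (1492114 - 938339) + 1189053 = 553775 + 1189053 = 1742828)
S/y = 1742828/(-8173784) = 1742828*(-1/8173784) = -435707/2043446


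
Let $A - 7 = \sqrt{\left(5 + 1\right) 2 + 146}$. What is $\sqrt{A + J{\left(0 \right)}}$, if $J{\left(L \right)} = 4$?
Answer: $\sqrt{11 + \sqrt{158}} \approx 4.8549$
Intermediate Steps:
$A = 7 + \sqrt{158}$ ($A = 7 + \sqrt{\left(5 + 1\right) 2 + 146} = 7 + \sqrt{6 \cdot 2 + 146} = 7 + \sqrt{12 + 146} = 7 + \sqrt{158} \approx 19.57$)
$\sqrt{A + J{\left(0 \right)}} = \sqrt{\left(7 + \sqrt{158}\right) + 4} = \sqrt{11 + \sqrt{158}}$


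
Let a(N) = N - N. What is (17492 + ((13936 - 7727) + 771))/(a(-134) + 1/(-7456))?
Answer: -182463232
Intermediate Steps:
a(N) = 0
(17492 + ((13936 - 7727) + 771))/(a(-134) + 1/(-7456)) = (17492 + ((13936 - 7727) + 771))/(0 + 1/(-7456)) = (17492 + (6209 + 771))/(0 - 1/7456) = (17492 + 6980)/(-1/7456) = 24472*(-7456) = -182463232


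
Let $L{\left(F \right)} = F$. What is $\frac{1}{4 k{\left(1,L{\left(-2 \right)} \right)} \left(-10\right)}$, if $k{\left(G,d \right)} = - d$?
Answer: $- \frac{1}{80} \approx -0.0125$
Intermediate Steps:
$\frac{1}{4 k{\left(1,L{\left(-2 \right)} \right)} \left(-10\right)} = \frac{1}{4 \left(\left(-1\right) \left(-2\right)\right) \left(-10\right)} = \frac{1}{4 \cdot 2 \left(-10\right)} = \frac{1}{8 \left(-10\right)} = \frac{1}{-80} = - \frac{1}{80}$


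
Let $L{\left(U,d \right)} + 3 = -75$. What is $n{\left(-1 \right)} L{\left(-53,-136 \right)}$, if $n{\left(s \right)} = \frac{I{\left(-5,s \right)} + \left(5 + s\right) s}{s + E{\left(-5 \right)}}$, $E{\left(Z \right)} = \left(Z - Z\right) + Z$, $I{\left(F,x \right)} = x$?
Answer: $-65$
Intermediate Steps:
$L{\left(U,d \right)} = -78$ ($L{\left(U,d \right)} = -3 - 75 = -78$)
$E{\left(Z \right)} = Z$ ($E{\left(Z \right)} = 0 + Z = Z$)
$n{\left(s \right)} = \frac{s + s \left(5 + s\right)}{-5 + s}$ ($n{\left(s \right)} = \frac{s + \left(5 + s\right) s}{s - 5} = \frac{s + s \left(5 + s\right)}{-5 + s}$)
$n{\left(-1 \right)} L{\left(-53,-136 \right)} = - \frac{6 - 1}{-5 - 1} \left(-78\right) = \left(-1\right) \frac{1}{-6} \cdot 5 \left(-78\right) = \left(-1\right) \left(- \frac{1}{6}\right) 5 \left(-78\right) = \frac{5}{6} \left(-78\right) = -65$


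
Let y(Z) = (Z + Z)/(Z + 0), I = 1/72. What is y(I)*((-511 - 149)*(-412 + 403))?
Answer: 11880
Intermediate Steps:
I = 1/72 ≈ 0.013889
y(Z) = 2 (y(Z) = (2*Z)/Z = 2)
y(I)*((-511 - 149)*(-412 + 403)) = 2*((-511 - 149)*(-412 + 403)) = 2*(-660*(-9)) = 2*5940 = 11880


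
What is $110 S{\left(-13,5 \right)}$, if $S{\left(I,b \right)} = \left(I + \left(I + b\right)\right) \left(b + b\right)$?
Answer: $-23100$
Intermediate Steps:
$S{\left(I,b \right)} = 2 b \left(b + 2 I\right)$ ($S{\left(I,b \right)} = \left(b + 2 I\right) 2 b = 2 b \left(b + 2 I\right)$)
$110 S{\left(-13,5 \right)} = 110 \cdot 2 \cdot 5 \left(5 + 2 \left(-13\right)\right) = 110 \cdot 2 \cdot 5 \left(5 - 26\right) = 110 \cdot 2 \cdot 5 \left(-21\right) = 110 \left(-210\right) = -23100$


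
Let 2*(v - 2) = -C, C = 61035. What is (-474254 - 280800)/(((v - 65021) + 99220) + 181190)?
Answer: -1510108/369747 ≈ -4.0842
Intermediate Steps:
v = -61031/2 (v = 2 + (-1*61035)/2 = 2 + (1/2)*(-61035) = 2 - 61035/2 = -61031/2 ≈ -30516.)
(-474254 - 280800)/(((v - 65021) + 99220) + 181190) = (-474254 - 280800)/(((-61031/2 - 65021) + 99220) + 181190) = -755054/((-191073/2 + 99220) + 181190) = -755054/(7367/2 + 181190) = -755054/369747/2 = -755054*2/369747 = -1510108/369747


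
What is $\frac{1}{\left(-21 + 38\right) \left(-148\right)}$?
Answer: $- \frac{1}{2516} \approx -0.00039746$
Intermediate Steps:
$\frac{1}{\left(-21 + 38\right) \left(-148\right)} = \frac{1}{17 \left(-148\right)} = \frac{1}{-2516} = - \frac{1}{2516}$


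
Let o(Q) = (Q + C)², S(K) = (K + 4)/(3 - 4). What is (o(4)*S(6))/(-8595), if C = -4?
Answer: 0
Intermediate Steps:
S(K) = -4 - K (S(K) = (4 + K)/(-1) = (4 + K)*(-1) = -4 - K)
o(Q) = (-4 + Q)² (o(Q) = (Q - 4)² = (-4 + Q)²)
(o(4)*S(6))/(-8595) = ((-4 + 4)²*(-4 - 1*6))/(-8595) = (0²*(-4 - 6))*(-1/8595) = (0*(-10))*(-1/8595) = 0*(-1/8595) = 0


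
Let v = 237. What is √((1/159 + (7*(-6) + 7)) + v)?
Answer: √5106921/159 ≈ 14.213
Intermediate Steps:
√((1/159 + (7*(-6) + 7)) + v) = √((1/159 + (7*(-6) + 7)) + 237) = √((1/159 + (-42 + 7)) + 237) = √((1/159 - 35) + 237) = √(-5564/159 + 237) = √(32119/159) = √5106921/159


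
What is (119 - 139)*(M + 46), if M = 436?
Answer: -9640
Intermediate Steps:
(119 - 139)*(M + 46) = (119 - 139)*(436 + 46) = -20*482 = -9640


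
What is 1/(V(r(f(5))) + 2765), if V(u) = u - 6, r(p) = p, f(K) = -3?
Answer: 1/2756 ≈ 0.00036284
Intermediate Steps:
V(u) = -6 + u
1/(V(r(f(5))) + 2765) = 1/((-6 - 3) + 2765) = 1/(-9 + 2765) = 1/2756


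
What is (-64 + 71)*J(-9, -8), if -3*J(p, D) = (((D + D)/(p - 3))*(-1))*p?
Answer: -28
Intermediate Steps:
J(p, D) = 2*D*p/(3*(-3 + p)) (J(p, D) = -((D + D)/(p - 3))*(-1)*p/3 = -((2*D)/(-3 + p))*(-1)*p/3 = -(2*D/(-3 + p))*(-1)*p/3 = -(-2*D/(-3 + p))*p/3 = -(-2)*D*p/(3*(-3 + p)) = 2*D*p/(3*(-3 + p)))
(-64 + 71)*J(-9, -8) = (-64 + 71)*((2/3)*(-8)*(-9)/(-3 - 9)) = 7*((2/3)*(-8)*(-9)/(-12)) = 7*((2/3)*(-8)*(-9)*(-1/12)) = 7*(-4) = -28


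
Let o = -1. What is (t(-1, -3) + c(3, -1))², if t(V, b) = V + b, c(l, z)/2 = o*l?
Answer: 100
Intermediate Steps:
c(l, z) = -2*l (c(l, z) = 2*(-l) = -2*l)
(t(-1, -3) + c(3, -1))² = ((-1 - 3) - 2*3)² = (-4 - 6)² = (-10)² = 100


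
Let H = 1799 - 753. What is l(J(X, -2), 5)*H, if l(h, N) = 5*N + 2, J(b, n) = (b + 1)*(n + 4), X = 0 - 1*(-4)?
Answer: 28242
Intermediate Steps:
H = 1046
X = 4 (X = 0 + 4 = 4)
J(b, n) = (1 + b)*(4 + n)
l(h, N) = 2 + 5*N
l(J(X, -2), 5)*H = (2 + 5*5)*1046 = (2 + 25)*1046 = 27*1046 = 28242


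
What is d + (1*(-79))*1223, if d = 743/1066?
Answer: -102992979/1066 ≈ -96616.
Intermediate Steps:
d = 743/1066 (d = 743*(1/1066) = 743/1066 ≈ 0.69700)
d + (1*(-79))*1223 = 743/1066 + (1*(-79))*1223 = 743/1066 - 79*1223 = 743/1066 - 96617 = -102992979/1066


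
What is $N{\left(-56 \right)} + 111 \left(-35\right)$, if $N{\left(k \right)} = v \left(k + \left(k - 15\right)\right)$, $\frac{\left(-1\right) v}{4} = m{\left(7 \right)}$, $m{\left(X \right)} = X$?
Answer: $-329$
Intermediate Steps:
$v = -28$ ($v = \left(-4\right) 7 = -28$)
$N{\left(k \right)} = 420 - 56 k$ ($N{\left(k \right)} = - 28 \left(k + \left(k - 15\right)\right) = - 28 \left(k + \left(-15 + k\right)\right) = - 28 \left(-15 + 2 k\right) = 420 - 56 k$)
$N{\left(-56 \right)} + 111 \left(-35\right) = \left(420 - -3136\right) + 111 \left(-35\right) = \left(420 + 3136\right) - 3885 = 3556 - 3885 = -329$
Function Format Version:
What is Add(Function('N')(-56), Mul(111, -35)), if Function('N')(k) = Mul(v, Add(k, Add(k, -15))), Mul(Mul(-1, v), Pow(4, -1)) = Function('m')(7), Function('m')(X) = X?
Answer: -329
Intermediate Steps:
v = -28 (v = Mul(-4, 7) = -28)
Function('N')(k) = Add(420, Mul(-56, k)) (Function('N')(k) = Mul(-28, Add(k, Add(k, -15))) = Mul(-28, Add(k, Add(-15, k))) = Mul(-28, Add(-15, Mul(2, k))) = Add(420, Mul(-56, k)))
Add(Function('N')(-56), Mul(111, -35)) = Add(Add(420, Mul(-56, -56)), Mul(111, -35)) = Add(Add(420, 3136), -3885) = Add(3556, -3885) = -329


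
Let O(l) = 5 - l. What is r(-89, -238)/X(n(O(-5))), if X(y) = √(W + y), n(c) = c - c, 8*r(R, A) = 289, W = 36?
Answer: 289/48 ≈ 6.0208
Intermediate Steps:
r(R, A) = 289/8 (r(R, A) = (⅛)*289 = 289/8)
n(c) = 0
X(y) = √(36 + y)
r(-89, -238)/X(n(O(-5))) = 289/(8*(√(36 + 0))) = 289/(8*(√36)) = (289/8)/6 = (289/8)*(⅙) = 289/48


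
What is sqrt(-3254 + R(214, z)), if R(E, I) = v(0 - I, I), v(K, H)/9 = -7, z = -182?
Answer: I*sqrt(3317) ≈ 57.593*I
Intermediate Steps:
v(K, H) = -63 (v(K, H) = 9*(-7) = -63)
R(E, I) = -63
sqrt(-3254 + R(214, z)) = sqrt(-3254 - 63) = sqrt(-3317) = I*sqrt(3317)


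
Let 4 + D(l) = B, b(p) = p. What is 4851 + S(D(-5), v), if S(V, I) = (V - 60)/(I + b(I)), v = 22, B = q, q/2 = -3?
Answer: 106687/22 ≈ 4849.4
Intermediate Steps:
q = -6 (q = 2*(-3) = -6)
B = -6
D(l) = -10 (D(l) = -4 - 6 = -10)
S(V, I) = (-60 + V)/(2*I) (S(V, I) = (V - 60)/(I + I) = (-60 + V)/((2*I)) = (-60 + V)*(1/(2*I)) = (-60 + V)/(2*I))
4851 + S(D(-5), v) = 4851 + (1/2)*(-60 - 10)/22 = 4851 + (1/2)*(1/22)*(-70) = 4851 - 35/22 = 106687/22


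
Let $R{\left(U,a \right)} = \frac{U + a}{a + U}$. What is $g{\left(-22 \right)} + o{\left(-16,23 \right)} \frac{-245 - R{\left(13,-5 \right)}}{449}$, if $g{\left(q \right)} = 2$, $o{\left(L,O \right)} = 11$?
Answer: $- \frac{1808}{449} \approx -4.0267$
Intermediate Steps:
$R{\left(U,a \right)} = 1$ ($R{\left(U,a \right)} = \frac{U + a}{U + a} = 1$)
$g{\left(-22 \right)} + o{\left(-16,23 \right)} \frac{-245 - R{\left(13,-5 \right)}}{449} = 2 + 11 \frac{-245 - 1}{449} = 2 + 11 \left(-245 - 1\right) \frac{1}{449} = 2 + 11 \left(\left(-246\right) \frac{1}{449}\right) = 2 + 11 \left(- \frac{246}{449}\right) = 2 - \frac{2706}{449} = - \frac{1808}{449}$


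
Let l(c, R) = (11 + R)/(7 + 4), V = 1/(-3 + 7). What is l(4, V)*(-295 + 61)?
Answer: -5265/22 ≈ -239.32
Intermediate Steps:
V = ¼ (V = 1/4 = ¼ ≈ 0.25000)
l(c, R) = 1 + R/11 (l(c, R) = (11 + R)/11 = (11 + R)*(1/11) = 1 + R/11)
l(4, V)*(-295 + 61) = (1 + (1/11)*(¼))*(-295 + 61) = (1 + 1/44)*(-234) = (45/44)*(-234) = -5265/22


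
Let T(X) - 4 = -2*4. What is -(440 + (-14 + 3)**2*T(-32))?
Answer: 44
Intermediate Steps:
T(X) = -4 (T(X) = 4 - 2*4 = 4 - 8 = -4)
-(440 + (-14 + 3)**2*T(-32)) = -(440 + (-14 + 3)**2*(-4)) = -(440 + (-11)**2*(-4)) = -(440 + 121*(-4)) = -(440 - 484) = -1*(-44) = 44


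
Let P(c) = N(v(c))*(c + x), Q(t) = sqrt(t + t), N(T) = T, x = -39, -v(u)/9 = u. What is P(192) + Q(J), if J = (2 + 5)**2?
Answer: -264384 + 7*sqrt(2) ≈ -2.6437e+5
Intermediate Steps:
v(u) = -9*u
J = 49 (J = 7**2 = 49)
Q(t) = sqrt(2)*sqrt(t) (Q(t) = sqrt(2*t) = sqrt(2)*sqrt(t))
P(c) = -9*c*(-39 + c) (P(c) = (-9*c)*(c - 39) = (-9*c)*(-39 + c) = -9*c*(-39 + c))
P(192) + Q(J) = 9*192*(39 - 1*192) + sqrt(2)*sqrt(49) = 9*192*(39 - 192) + sqrt(2)*7 = 9*192*(-153) + 7*sqrt(2) = -264384 + 7*sqrt(2)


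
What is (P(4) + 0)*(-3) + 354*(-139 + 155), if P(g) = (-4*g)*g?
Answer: 5856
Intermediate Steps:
P(g) = -4*g²
(P(4) + 0)*(-3) + 354*(-139 + 155) = (-4*4² + 0)*(-3) + 354*(-139 + 155) = (-4*16 + 0)*(-3) + 354*16 = (-64 + 0)*(-3) + 5664 = -64*(-3) + 5664 = 192 + 5664 = 5856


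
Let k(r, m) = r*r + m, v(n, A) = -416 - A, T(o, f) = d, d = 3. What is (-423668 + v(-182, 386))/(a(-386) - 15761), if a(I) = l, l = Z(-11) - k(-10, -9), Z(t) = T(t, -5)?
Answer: 141490/5283 ≈ 26.782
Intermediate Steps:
T(o, f) = 3
Z(t) = 3
k(r, m) = m + r² (k(r, m) = r² + m = m + r²)
l = -88 (l = 3 - (-9 + (-10)²) = 3 - (-9 + 100) = 3 - 1*91 = 3 - 91 = -88)
a(I) = -88
(-423668 + v(-182, 386))/(a(-386) - 15761) = (-423668 + (-416 - 1*386))/(-88 - 15761) = (-423668 + (-416 - 386))/(-15849) = (-423668 - 802)*(-1/15849) = -424470*(-1/15849) = 141490/5283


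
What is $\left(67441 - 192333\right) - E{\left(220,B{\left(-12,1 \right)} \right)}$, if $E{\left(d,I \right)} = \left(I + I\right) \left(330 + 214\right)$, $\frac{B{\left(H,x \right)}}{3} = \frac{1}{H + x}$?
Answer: $- \frac{1370548}{11} \approx -1.246 \cdot 10^{5}$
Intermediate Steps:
$B{\left(H,x \right)} = \frac{3}{H + x}$
$E{\left(d,I \right)} = 1088 I$ ($E{\left(d,I \right)} = 2 I 544 = 1088 I$)
$\left(67441 - 192333\right) - E{\left(220,B{\left(-12,1 \right)} \right)} = \left(67441 - 192333\right) - 1088 \frac{3}{-12 + 1} = \left(67441 - 192333\right) - 1088 \frac{3}{-11} = -124892 - 1088 \cdot 3 \left(- \frac{1}{11}\right) = -124892 - 1088 \left(- \frac{3}{11}\right) = -124892 - - \frac{3264}{11} = -124892 + \frac{3264}{11} = - \frac{1370548}{11}$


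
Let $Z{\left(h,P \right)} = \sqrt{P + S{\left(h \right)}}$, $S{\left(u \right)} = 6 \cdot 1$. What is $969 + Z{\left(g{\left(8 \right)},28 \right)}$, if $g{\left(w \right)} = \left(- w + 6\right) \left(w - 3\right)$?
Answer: $969 + \sqrt{34} \approx 974.83$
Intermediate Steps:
$S{\left(u \right)} = 6$
$g{\left(w \right)} = \left(-3 + w\right) \left(6 - w\right)$ ($g{\left(w \right)} = \left(6 - w\right) \left(-3 + w\right) = \left(-3 + w\right) \left(6 - w\right)$)
$Z{\left(h,P \right)} = \sqrt{6 + P}$ ($Z{\left(h,P \right)} = \sqrt{P + 6} = \sqrt{6 + P}$)
$969 + Z{\left(g{\left(8 \right)},28 \right)} = 969 + \sqrt{6 + 28} = 969 + \sqrt{34}$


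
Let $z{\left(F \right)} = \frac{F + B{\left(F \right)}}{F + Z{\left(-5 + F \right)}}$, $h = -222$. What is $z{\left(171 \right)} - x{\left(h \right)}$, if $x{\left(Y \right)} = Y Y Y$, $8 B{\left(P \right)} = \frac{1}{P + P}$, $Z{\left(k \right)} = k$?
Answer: $\frac{10087996837393}{922032} \approx 1.0941 \cdot 10^{7}$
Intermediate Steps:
$B{\left(P \right)} = \frac{1}{16 P}$ ($B{\left(P \right)} = \frac{1}{8 \left(P + P\right)} = \frac{1}{8 \cdot 2 P} = \frac{\frac{1}{2} \frac{1}{P}}{8} = \frac{1}{16 P}$)
$z{\left(F \right)} = \frac{F + \frac{1}{16 F}}{-5 + 2 F}$ ($z{\left(F \right)} = \frac{F + \frac{1}{16 F}}{F + \left(-5 + F\right)} = \frac{F + \frac{1}{16 F}}{-5 + 2 F}$)
$x{\left(Y \right)} = Y^{3}$ ($x{\left(Y \right)} = Y^{2} Y = Y^{3}$)
$z{\left(171 \right)} - x{\left(h \right)} = \frac{\frac{1}{16} + 171^{2}}{171 \left(-5 + 2 \cdot 171\right)} - \left(-222\right)^{3} = \frac{\frac{1}{16} + 29241}{171 \left(-5 + 342\right)} - -10941048 = \frac{1}{171} \cdot \frac{1}{337} \cdot \frac{467857}{16} + 10941048 = \frac{467857}{922032} + 10941048 = \frac{10087996837393}{922032}$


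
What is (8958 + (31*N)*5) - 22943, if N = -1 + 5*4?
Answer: -11040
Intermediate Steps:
N = 19 (N = -1 + 20 = 19)
(8958 + (31*N)*5) - 22943 = (8958 + (31*19)*5) - 22943 = (8958 + 589*5) - 22943 = (8958 + 2945) - 22943 = 11903 - 22943 = -11040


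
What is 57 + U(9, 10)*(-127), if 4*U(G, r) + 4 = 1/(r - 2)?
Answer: 5761/32 ≈ 180.03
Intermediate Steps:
U(G, r) = -1 + 1/(4*(-2 + r)) (U(G, r) = -1 + 1/(4*(r - 2)) = -1 + 1/(4*(-2 + r)))
57 + U(9, 10)*(-127) = 57 + ((9/4 - 1*10)/(-2 + 10))*(-127) = 57 + ((9/4 - 10)/8)*(-127) = 57 + ((⅛)*(-31/4))*(-127) = 57 - 31/32*(-127) = 57 + 3937/32 = 5761/32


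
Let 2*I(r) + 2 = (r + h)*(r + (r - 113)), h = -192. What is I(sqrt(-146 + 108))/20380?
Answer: 10809/20380 - 497*I*sqrt(38)/40760 ≈ 0.53037 - 0.075165*I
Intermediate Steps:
I(r) = -1 + (-192 + r)*(-113 + 2*r)/2 (I(r) = -1 + ((r - 192)*(r + (r - 113)))/2 = -1 + ((-192 + r)*(r + (-113 + r)))/2 = -1 + ((-192 + r)*(-113 + 2*r))/2 = -1 + (-192 + r)*(-113 + 2*r)/2)
I(sqrt(-146 + 108))/20380 = (10847 + (sqrt(-146 + 108))**2 - 497*sqrt(-146 + 108)/2)/20380 = (10847 + (sqrt(-38))**2 - 497*I*sqrt(38)/2)*(1/20380) = (10847 + (I*sqrt(38))**2 - 497*I*sqrt(38)/2)*(1/20380) = (10847 - 38 - 497*I*sqrt(38)/2)*(1/20380) = (10809 - 497*I*sqrt(38)/2)*(1/20380) = 10809/20380 - 497*I*sqrt(38)/40760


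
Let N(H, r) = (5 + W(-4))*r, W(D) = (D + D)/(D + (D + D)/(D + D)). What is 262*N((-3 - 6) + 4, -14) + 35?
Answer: -84259/3 ≈ -28086.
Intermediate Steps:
W(D) = 2*D/(1 + D) (W(D) = (2*D)/(D + (2*D)/((2*D))) = (2*D)/(D + (2*D)*(1/(2*D))) = (2*D)/(D + 1) = (2*D)/(1 + D) = 2*D/(1 + D))
N(H, r) = 23*r/3 (N(H, r) = (5 + 2*(-4)/(1 - 4))*r = (5 + 2*(-4)/(-3))*r = (5 + 2*(-4)*(-⅓))*r = (5 + 8/3)*r = 23*r/3)
262*N((-3 - 6) + 4, -14) + 35 = 262*((23/3)*(-14)) + 35 = 262*(-322/3) + 35 = -84364/3 + 35 = -84259/3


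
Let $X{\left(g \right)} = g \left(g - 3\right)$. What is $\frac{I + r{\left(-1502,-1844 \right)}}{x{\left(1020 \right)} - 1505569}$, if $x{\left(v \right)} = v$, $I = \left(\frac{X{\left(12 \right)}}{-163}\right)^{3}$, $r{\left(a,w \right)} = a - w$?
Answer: $- \frac{1479855762}{6515821068103} \approx -0.00022712$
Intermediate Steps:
$X{\left(g \right)} = g \left(-3 + g\right)$
$I = - \frac{1259712}{4330747}$ ($I = \left(\frac{12 \left(-3 + 12\right)}{-163}\right)^{3} = \left(12 \cdot 9 \left(- \frac{1}{163}\right)\right)^{3} = \left(108 \left(- \frac{1}{163}\right)\right)^{3} = \left(- \frac{108}{163}\right)^{3} = - \frac{1259712}{4330747} \approx -0.29088$)
$\frac{I + r{\left(-1502,-1844 \right)}}{x{\left(1020 \right)} - 1505569} = \frac{- \frac{1259712}{4330747} - -342}{1020 - 1505569} = \frac{- \frac{1259712}{4330747} + \left(-1502 + 1844\right)}{-1504549} = \left(- \frac{1259712}{4330747} + 342\right) \left(- \frac{1}{1504549}\right) = \frac{1479855762}{4330747} \left(- \frac{1}{1504549}\right) = - \frac{1479855762}{6515821068103}$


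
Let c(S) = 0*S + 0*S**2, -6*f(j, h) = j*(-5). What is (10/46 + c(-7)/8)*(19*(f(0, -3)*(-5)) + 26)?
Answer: 130/23 ≈ 5.6522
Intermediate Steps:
f(j, h) = 5*j/6 (f(j, h) = -j*(-5)/6 = -(-5)*j/6 = 5*j/6)
c(S) = 0 (c(S) = 0 + 0 = 0)
(10/46 + c(-7)/8)*(19*(f(0, -3)*(-5)) + 26) = (10/46 + 0/8)*(19*(((5/6)*0)*(-5)) + 26) = (10*(1/46) + 0*(1/8))*(19*(0*(-5)) + 26) = (5/23 + 0)*(19*0 + 26) = 5*(0 + 26)/23 = (5/23)*26 = 130/23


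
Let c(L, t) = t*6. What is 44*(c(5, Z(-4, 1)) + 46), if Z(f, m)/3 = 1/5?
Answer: 10912/5 ≈ 2182.4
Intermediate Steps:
Z(f, m) = 3/5
c(L, t) = 6*t
44*(c(5, Z(-4, 1)) + 46) = 44*(6*(3/5) + 46) = 44*(18/5 + 46) = 44*(248/5) = 10912/5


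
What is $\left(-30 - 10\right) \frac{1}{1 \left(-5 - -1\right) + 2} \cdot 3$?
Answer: $60$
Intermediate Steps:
$\left(-30 - 10\right) \frac{1}{1 \left(-5 - -1\right) + 2} \cdot 3 = \left(-30 - 10\right) \frac{1}{1 \left(-5 + 1\right) + 2} \cdot 3 = - 40 \frac{1}{1 \left(-4\right) + 2} \cdot 3 = - 40 \frac{1}{-4 + 2} \cdot 3 = - 40 \frac{1}{-2} \cdot 3 = - 40 \left(\left(- \frac{1}{2}\right) 3\right) = \left(-40\right) \left(- \frac{3}{2}\right) = 60$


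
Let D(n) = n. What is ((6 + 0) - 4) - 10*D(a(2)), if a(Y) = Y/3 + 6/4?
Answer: -59/3 ≈ -19.667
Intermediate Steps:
a(Y) = 3/2 + Y/3 (a(Y) = Y*(⅓) + 6*(¼) = Y/3 + 3/2 = 3/2 + Y/3)
((6 + 0) - 4) - 10*D(a(2)) = ((6 + 0) - 4) - 10*(3/2 + (⅓)*2) = (6 - 4) - 10*(3/2 + ⅔) = 2 - 10*13/6 = 2 - 65/3 = -59/3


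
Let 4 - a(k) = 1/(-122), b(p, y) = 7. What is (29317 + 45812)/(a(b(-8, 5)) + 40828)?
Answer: 9165738/4981505 ≈ 1.8400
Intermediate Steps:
a(k) = 489/122 (a(k) = 4 - 1/(-122) = 4 - 1*(-1/122) = 4 + 1/122 = 489/122)
(29317 + 45812)/(a(b(-8, 5)) + 40828) = (29317 + 45812)/(489/122 + 40828) = 75129/(4981505/122) = 75129*(122/4981505) = 9165738/4981505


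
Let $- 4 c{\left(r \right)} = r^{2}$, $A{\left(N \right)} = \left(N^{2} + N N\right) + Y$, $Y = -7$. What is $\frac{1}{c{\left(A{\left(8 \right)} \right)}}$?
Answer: $- \frac{4}{14641} \approx -0.00027321$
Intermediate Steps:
$A{\left(N \right)} = -7 + 2 N^{2}$ ($A{\left(N \right)} = \left(N^{2} + N N\right) - 7 = \left(N^{2} + N^{2}\right) - 7 = 2 N^{2} - 7 = -7 + 2 N^{2}$)
$c{\left(r \right)} = - \frac{r^{2}}{4}$
$\frac{1}{c{\left(A{\left(8 \right)} \right)}} = \frac{1}{\left(- \frac{1}{4}\right) \left(-7 + 2 \cdot 8^{2}\right)^{2}} = \frac{1}{\left(- \frac{1}{4}\right) \left(-7 + 2 \cdot 64\right)^{2}} = \frac{1}{\left(- \frac{1}{4}\right) \left(-7 + 128\right)^{2}} = \frac{1}{\left(- \frac{1}{4}\right) 121^{2}} = \frac{1}{\left(- \frac{1}{4}\right) 14641} = \frac{1}{- \frac{14641}{4}} = - \frac{4}{14641}$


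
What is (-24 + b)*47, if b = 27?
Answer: 141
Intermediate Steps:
(-24 + b)*47 = (-24 + 27)*47 = 3*47 = 141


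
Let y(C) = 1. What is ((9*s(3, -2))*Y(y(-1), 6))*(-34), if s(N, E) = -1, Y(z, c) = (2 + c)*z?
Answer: 2448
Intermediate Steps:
Y(z, c) = z*(2 + c)
((9*s(3, -2))*Y(y(-1), 6))*(-34) = ((9*(-1))*(1*(2 + 6)))*(-34) = -9*8*(-34) = -72*(-34) = 2448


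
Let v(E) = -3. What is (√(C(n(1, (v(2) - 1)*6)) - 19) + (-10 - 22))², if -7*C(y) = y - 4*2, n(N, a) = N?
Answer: 1006 - 192*I*√2 ≈ 1006.0 - 271.53*I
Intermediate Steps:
C(y) = 8/7 - y/7 (C(y) = -(y - 4*2)/7 = -(y - 8)/7 = -(-8 + y)/7 = 8/7 - y/7)
(√(C(n(1, (v(2) - 1)*6)) - 19) + (-10 - 22))² = (√((8/7 - ⅐*1) - 19) + (-10 - 22))² = (√((8/7 - ⅐) - 19) - 32)² = (√(1 - 19) - 32)² = (√(-18) - 32)² = (3*I*√2 - 32)² = (-32 + 3*I*√2)²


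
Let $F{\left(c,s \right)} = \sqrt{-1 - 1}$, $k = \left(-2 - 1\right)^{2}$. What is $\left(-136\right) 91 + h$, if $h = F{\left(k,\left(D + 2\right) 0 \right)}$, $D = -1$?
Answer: $-12376 + i \sqrt{2} \approx -12376.0 + 1.4142 i$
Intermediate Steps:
$k = 9$ ($k = \left(-3\right)^{2} = 9$)
$F{\left(c,s \right)} = i \sqrt{2}$ ($F{\left(c,s \right)} = \sqrt{-2} = i \sqrt{2}$)
$h = i \sqrt{2} \approx 1.4142 i$
$\left(-136\right) 91 + h = \left(-136\right) 91 + i \sqrt{2} = -12376 + i \sqrt{2}$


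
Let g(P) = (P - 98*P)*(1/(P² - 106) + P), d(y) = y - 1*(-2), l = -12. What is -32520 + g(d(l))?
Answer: -127145/3 ≈ -42382.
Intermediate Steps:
d(y) = 2 + y (d(y) = y + 2 = 2 + y)
g(P) = -97*P*(P + 1/(-106 + P²)) (g(P) = (-97*P)*(1/(-106 + P²) + P) = (-97*P)*(P + 1/(-106 + P²)) = -97*P*(P + 1/(-106 + P²)))
-32520 + g(d(l)) = -32520 + 97*(2 - 12)*(-1 - (2 - 12)³ + 106*(2 - 12))/(-106 + (2 - 12)²) = -32520 + 97*(-10)*(-1 - 1*(-10)³ + 106*(-10))/(-106 + (-10)²) = -32520 + 97*(-10)*(-1 - 1*(-1000) - 1060)/(-106 + 100) = -32520 + 97*(-10)*(-1 + 1000 - 1060)/(-6) = -32520 + 97*(-10)*(-⅙)*(-61) = -32520 - 29585/3 = -127145/3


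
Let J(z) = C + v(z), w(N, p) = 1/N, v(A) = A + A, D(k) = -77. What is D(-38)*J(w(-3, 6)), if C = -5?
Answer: 1309/3 ≈ 436.33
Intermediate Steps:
v(A) = 2*A
J(z) = -5 + 2*z
D(-38)*J(w(-3, 6)) = -77*(-5 + 2/(-3)) = -77*(-5 + 2*(-⅓)) = -77*(-5 - ⅔) = -77*(-17/3) = 1309/3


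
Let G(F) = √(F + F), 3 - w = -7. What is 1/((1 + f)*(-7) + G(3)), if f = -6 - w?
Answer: 35/3673 - √6/11019 ≈ 0.0093067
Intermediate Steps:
w = 10 (w = 3 - 1*(-7) = 3 + 7 = 10)
G(F) = √2*√F (G(F) = √(2*F) = √2*√F)
f = -16 (f = -6 - 1*10 = -6 - 10 = -16)
1/((1 + f)*(-7) + G(3)) = 1/((1 - 16)*(-7) + √2*√3) = 1/(-15*(-7) + √6) = 1/(105 + √6)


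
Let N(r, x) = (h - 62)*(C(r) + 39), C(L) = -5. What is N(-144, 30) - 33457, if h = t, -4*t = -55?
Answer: -70195/2 ≈ -35098.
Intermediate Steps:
t = 55/4 (t = -¼*(-55) = 55/4 ≈ 13.750)
h = 55/4 ≈ 13.750
N(r, x) = -3281/2 (N(r, x) = (55/4 - 62)*(-5 + 39) = -193/4*34 = -3281/2)
N(-144, 30) - 33457 = -3281/2 - 33457 = -70195/2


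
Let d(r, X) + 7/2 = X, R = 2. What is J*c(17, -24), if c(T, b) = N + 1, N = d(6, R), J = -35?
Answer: 35/2 ≈ 17.500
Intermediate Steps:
d(r, X) = -7/2 + X
N = -3/2 (N = -7/2 + 2 = -3/2 ≈ -1.5000)
c(T, b) = -1/2 (c(T, b) = -3/2 + 1 = -1/2)
J*c(17, -24) = -35*(-1/2) = 35/2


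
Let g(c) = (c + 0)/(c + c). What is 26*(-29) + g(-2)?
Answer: -1507/2 ≈ -753.50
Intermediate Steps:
g(c) = 1/2 (g(c) = c/((2*c)) = c*(1/(2*c)) = 1/2)
26*(-29) + g(-2) = 26*(-29) + 1/2 = -754 + 1/2 = -1507/2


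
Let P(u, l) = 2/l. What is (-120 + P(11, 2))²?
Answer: 14161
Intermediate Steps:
(-120 + P(11, 2))² = (-120 + 2/2)² = (-120 + 2*(½))² = (-120 + 1)² = (-119)² = 14161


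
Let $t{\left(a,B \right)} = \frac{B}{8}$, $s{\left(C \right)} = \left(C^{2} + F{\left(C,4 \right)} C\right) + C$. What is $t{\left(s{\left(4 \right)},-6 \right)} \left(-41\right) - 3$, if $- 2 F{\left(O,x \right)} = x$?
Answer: $\frac{111}{4} \approx 27.75$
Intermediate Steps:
$F{\left(O,x \right)} = - \frac{x}{2}$
$s{\left(C \right)} = C^{2} - C$ ($s{\left(C \right)} = \left(C^{2} + \left(- \frac{1}{2}\right) 4 C\right) + C = \left(C^{2} - 2 C\right) + C = C^{2} - C$)
$t{\left(a,B \right)} = \frac{B}{8}$ ($t{\left(a,B \right)} = B \frac{1}{8} = \frac{B}{8}$)
$t{\left(s{\left(4 \right)},-6 \right)} \left(-41\right) - 3 = \frac{1}{8} \left(-6\right) \left(-41\right) - 3 = \left(- \frac{3}{4}\right) \left(-41\right) - 3 = \frac{123}{4} - 3 = \frac{111}{4}$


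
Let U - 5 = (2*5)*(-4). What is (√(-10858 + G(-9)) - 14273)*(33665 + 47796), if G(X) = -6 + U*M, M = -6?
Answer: -1162692853 + 81461*I*√10654 ≈ -1.1627e+9 + 8.4083e+6*I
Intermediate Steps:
U = -35 (U = 5 + (2*5)*(-4) = 5 + 10*(-4) = 5 - 40 = -35)
G(X) = 204 (G(X) = -6 - 35*(-6) = -6 + 210 = 204)
(√(-10858 + G(-9)) - 14273)*(33665 + 47796) = (√(-10858 + 204) - 14273)*(33665 + 47796) = (√(-10654) - 14273)*81461 = (I*√10654 - 14273)*81461 = (-14273 + I*√10654)*81461 = -1162692853 + 81461*I*√10654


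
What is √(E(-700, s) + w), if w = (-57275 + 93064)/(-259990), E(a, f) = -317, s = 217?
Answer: I*√21436856413810/259990 ≈ 17.808*I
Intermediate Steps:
w = -35789/259990 (w = 35789*(-1/259990) = -35789/259990 ≈ -0.13766)
√(E(-700, s) + w) = √(-317 - 35789/259990) = √(-82452619/259990) = I*√21436856413810/259990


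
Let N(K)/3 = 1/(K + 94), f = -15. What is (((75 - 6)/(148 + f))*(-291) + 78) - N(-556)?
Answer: -213491/2926 ≈ -72.963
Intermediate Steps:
N(K) = 3/(94 + K) (N(K) = 3/(K + 94) = 3/(94 + K))
(((75 - 6)/(148 + f))*(-291) + 78) - N(-556) = (((75 - 6)/(148 - 15))*(-291) + 78) - 3/(94 - 556) = ((69/133)*(-291) + 78) - 3/(-462) = ((69*(1/133))*(-291) + 78) - 3*(-1)/462 = ((69/133)*(-291) + 78) - 1*(-1/154) = (-20079/133 + 78) + 1/154 = -9705/133 + 1/154 = -213491/2926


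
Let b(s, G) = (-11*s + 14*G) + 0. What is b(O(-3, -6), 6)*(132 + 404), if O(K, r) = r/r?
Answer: 39128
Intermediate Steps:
O(K, r) = 1
b(s, G) = -11*s + 14*G
b(O(-3, -6), 6)*(132 + 404) = (-11*1 + 14*6)*(132 + 404) = (-11 + 84)*536 = 73*536 = 39128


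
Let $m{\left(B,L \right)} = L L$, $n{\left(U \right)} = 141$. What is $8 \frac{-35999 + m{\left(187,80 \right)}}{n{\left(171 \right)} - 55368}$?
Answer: $\frac{236792}{55227} \approx 4.2876$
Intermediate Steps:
$m{\left(B,L \right)} = L^{2}$
$8 \frac{-35999 + m{\left(187,80 \right)}}{n{\left(171 \right)} - 55368} = 8 \frac{-35999 + 80^{2}}{141 - 55368} = 8 \frac{-35999 + 6400}{-55227} = 8 \left(\left(-29599\right) \left(- \frac{1}{55227}\right)\right) = 8 \cdot \frac{29599}{55227} = \frac{236792}{55227}$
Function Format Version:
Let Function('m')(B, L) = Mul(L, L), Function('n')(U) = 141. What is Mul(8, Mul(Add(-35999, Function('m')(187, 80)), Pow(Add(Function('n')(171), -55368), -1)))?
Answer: Rational(236792, 55227) ≈ 4.2876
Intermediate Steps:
Function('m')(B, L) = Pow(L, 2)
Mul(8, Mul(Add(-35999, Function('m')(187, 80)), Pow(Add(Function('n')(171), -55368), -1))) = Mul(8, Mul(Add(-35999, Pow(80, 2)), Pow(Add(141, -55368), -1))) = Mul(8, Mul(Add(-35999, 6400), Pow(-55227, -1))) = Mul(8, Mul(-29599, Rational(-1, 55227))) = Mul(8, Rational(29599, 55227)) = Rational(236792, 55227)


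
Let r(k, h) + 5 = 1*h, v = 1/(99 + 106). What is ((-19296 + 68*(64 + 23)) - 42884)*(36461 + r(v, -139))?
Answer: -2043339688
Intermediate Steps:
v = 1/205 ≈ 0.0048781
r(k, h) = -5 + h (r(k, h) = -5 + 1*h = -5 + h)
((-19296 + 68*(64 + 23)) - 42884)*(36461 + r(v, -139)) = ((-19296 + 68*(64 + 23)) - 42884)*(36461 + (-5 - 139)) = ((-19296 + 68*87) - 42884)*(36461 - 144) = ((-19296 + 5916) - 42884)*36317 = (-13380 - 42884)*36317 = -56264*36317 = -2043339688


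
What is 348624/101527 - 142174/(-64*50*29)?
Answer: 23393403449/4710852800 ≈ 4.9659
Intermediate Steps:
348624/101527 - 142174/(-64*50*29) = 348624*(1/101527) - 142174/((-3200*29)) = 348624/101527 - 142174/(-92800) = 348624/101527 - 142174*(-1/92800) = 348624/101527 + 71087/46400 = 23393403449/4710852800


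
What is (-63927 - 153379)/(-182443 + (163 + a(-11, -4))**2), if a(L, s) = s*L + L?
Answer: 217306/144027 ≈ 1.5088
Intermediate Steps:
a(L, s) = L + L*s (a(L, s) = L*s + L = L + L*s)
(-63927 - 153379)/(-182443 + (163 + a(-11, -4))**2) = (-63927 - 153379)/(-182443 + (163 - 11*(1 - 4))**2) = -217306/(-182443 + (163 - 11*(-3))**2) = -217306/(-182443 + (163 + 33)**2) = -217306/(-182443 + 196**2) = -217306/(-182443 + 38416) = -217306/(-144027) = -217306*(-1/144027) = 217306/144027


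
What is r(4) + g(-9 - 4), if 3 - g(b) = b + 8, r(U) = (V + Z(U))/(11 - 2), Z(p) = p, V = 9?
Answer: 85/9 ≈ 9.4444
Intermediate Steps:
r(U) = 1 + U/9 (r(U) = (9 + U)/(11 - 2) = (9 + U)/9 = (9 + U)*(⅑) = 1 + U/9)
g(b) = -5 - b (g(b) = 3 - (b + 8) = 3 - (8 + b) = 3 + (-8 - b) = -5 - b)
r(4) + g(-9 - 4) = (1 + (⅑)*4) + (-5 - (-9 - 4)) = (1 + 4/9) + (-5 - 1*(-13)) = 13/9 + (-5 + 13) = 13/9 + 8 = 85/9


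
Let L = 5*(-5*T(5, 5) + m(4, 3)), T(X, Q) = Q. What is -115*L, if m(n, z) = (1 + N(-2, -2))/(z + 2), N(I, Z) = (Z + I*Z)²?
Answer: 13800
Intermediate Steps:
m(n, z) = 5/(2 + z) (m(n, z) = (1 + (-2)²*(1 - 2)²)/(z + 2) = (1 + 4*(-1)²)/(2 + z) = (1 + 4*1)/(2 + z) = (1 + 4)/(2 + z) = 5/(2 + z))
L = -120 (L = 5*(-5*5 + 5/(2 + 3)) = 5*(-25 + 5/5) = 5*(-25 + 5*(⅕)) = 5*(-25 + 1) = 5*(-24) = -120)
-115*L = -115*(-120) = 13800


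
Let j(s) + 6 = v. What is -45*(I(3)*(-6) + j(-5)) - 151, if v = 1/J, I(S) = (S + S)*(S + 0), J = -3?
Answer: 4994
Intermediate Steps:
I(S) = 2*S**2 (I(S) = (2*S)*S = 2*S**2)
v = -1/3 (v = 1/(-3) = -1/3 ≈ -0.33333)
j(s) = -19/3 (j(s) = -6 - 1/3 = -19/3)
-45*(I(3)*(-6) + j(-5)) - 151 = -45*((2*3**2)*(-6) - 19/3) - 151 = -45*((2*9)*(-6) - 19/3) - 151 = -45*(18*(-6) - 19/3) - 151 = -45*(-108 - 19/3) - 151 = -45*(-343/3) - 151 = 5145 - 151 = 4994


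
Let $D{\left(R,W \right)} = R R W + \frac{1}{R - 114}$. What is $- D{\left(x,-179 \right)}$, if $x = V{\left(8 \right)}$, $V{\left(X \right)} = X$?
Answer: $\frac{1214337}{106} \approx 11456.0$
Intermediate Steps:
$x = 8$
$D{\left(R,W \right)} = \frac{1}{-114 + R} + W R^{2}$ ($D{\left(R,W \right)} = R^{2} W + \frac{1}{-114 + R} = W R^{2} + \frac{1}{-114 + R} = \frac{1}{-114 + R} + W R^{2}$)
$- D{\left(x,-179 \right)} = - \frac{1 - 179 \cdot 8^{3} - - 20406 \cdot 8^{2}}{-114 + 8} = - \frac{1 - 91648 - \left(-20406\right) 64}{-106} = - \frac{\left(-1\right) \left(1 - 91648 + 1305984\right)}{106} = - \frac{\left(-1\right) 1214337}{106} = \left(-1\right) \left(- \frac{1214337}{106}\right) = \frac{1214337}{106}$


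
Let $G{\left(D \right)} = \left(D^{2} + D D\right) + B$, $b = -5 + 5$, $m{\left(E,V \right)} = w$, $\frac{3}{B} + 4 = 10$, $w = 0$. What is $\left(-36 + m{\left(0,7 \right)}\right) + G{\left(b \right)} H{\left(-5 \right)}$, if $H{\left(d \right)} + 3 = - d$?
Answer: $-35$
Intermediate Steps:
$H{\left(d \right)} = -3 - d$
$B = \frac{1}{2}$ ($B = \frac{3}{-4 + 10} = \frac{3}{6} = 3 \cdot \frac{1}{6} = \frac{1}{2} \approx 0.5$)
$m{\left(E,V \right)} = 0$
$b = 0$
$G{\left(D \right)} = \frac{1}{2} + 2 D^{2}$ ($G{\left(D \right)} = \left(D^{2} + D D\right) + \frac{1}{2} = \left(D^{2} + D^{2}\right) + \frac{1}{2} = 2 D^{2} + \frac{1}{2} = \frac{1}{2} + 2 D^{2}$)
$\left(-36 + m{\left(0,7 \right)}\right) + G{\left(b \right)} H{\left(-5 \right)} = \left(-36 + 0\right) + \left(\frac{1}{2} + 2 \cdot 0^{2}\right) \left(-3 - -5\right) = -36 + \left(\frac{1}{2} + 2 \cdot 0\right) \left(-3 + 5\right) = -36 + \left(\frac{1}{2} + 0\right) 2 = -36 + \frac{1}{2} \cdot 2 = -36 + 1 = -35$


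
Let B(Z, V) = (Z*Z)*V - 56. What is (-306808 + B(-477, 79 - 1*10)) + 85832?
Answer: 15478469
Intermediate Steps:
B(Z, V) = -56 + V*Z² (B(Z, V) = Z²*V - 56 = V*Z² - 56 = -56 + V*Z²)
(-306808 + B(-477, 79 - 1*10)) + 85832 = (-306808 + (-56 + (79 - 1*10)*(-477)²)) + 85832 = (-306808 + (-56 + (79 - 10)*227529)) + 85832 = (-306808 + (-56 + 69*227529)) + 85832 = (-306808 + (-56 + 15699501)) + 85832 = (-306808 + 15699445) + 85832 = 15392637 + 85832 = 15478469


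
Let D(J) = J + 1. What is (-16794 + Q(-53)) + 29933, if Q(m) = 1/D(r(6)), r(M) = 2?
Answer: 39418/3 ≈ 13139.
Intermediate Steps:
D(J) = 1 + J
Q(m) = ⅓ (Q(m) = 1/(1 + 2) = 1/3 = ⅓)
(-16794 + Q(-53)) + 29933 = (-16794 + ⅓) + 29933 = -50381/3 + 29933 = 39418/3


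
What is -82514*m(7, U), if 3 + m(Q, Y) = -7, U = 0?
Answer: 825140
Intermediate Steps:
m(Q, Y) = -10 (m(Q, Y) = -3 - 7 = -10)
-82514*m(7, U) = -82514*(-10) = 825140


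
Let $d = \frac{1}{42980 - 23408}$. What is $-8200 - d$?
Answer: $- \frac{160490401}{19572} \approx -8200.0$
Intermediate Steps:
$d = \frac{1}{19572} \approx 5.1093 \cdot 10^{-5}$
$-8200 - d = -8200 - \frac{1}{19572} = - \frac{160490401}{19572}$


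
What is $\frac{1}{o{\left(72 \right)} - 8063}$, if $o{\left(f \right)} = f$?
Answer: $- \frac{1}{7991} \approx -0.00012514$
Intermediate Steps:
$\frac{1}{o{\left(72 \right)} - 8063} = \frac{1}{72 - 8063} = \frac{1}{-7991} = - \frac{1}{7991}$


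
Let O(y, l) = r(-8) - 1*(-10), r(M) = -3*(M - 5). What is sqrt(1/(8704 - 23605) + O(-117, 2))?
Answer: 2*sqrt(2719983837)/14901 ≈ 7.0000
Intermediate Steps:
r(M) = 15 - 3*M (r(M) = -3*(-5 + M) = 15 - 3*M)
O(y, l) = 49 (O(y, l) = (15 - 3*(-8)) - 1*(-10) = (15 + 24) + 10 = 39 + 10 = 49)
sqrt(1/(8704 - 23605) + O(-117, 2)) = sqrt(1/(8704 - 23605) + 49) = sqrt(1/(-14901) + 49) = sqrt(-1/14901 + 49) = sqrt(730148/14901) = 2*sqrt(2719983837)/14901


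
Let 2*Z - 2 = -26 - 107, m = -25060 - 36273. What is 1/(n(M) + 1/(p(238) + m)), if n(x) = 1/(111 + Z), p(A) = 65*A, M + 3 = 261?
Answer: 4173533/91635 ≈ 45.545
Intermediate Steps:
M = 258 (M = -3 + 261 = 258)
m = -61333
Z = -131/2 (Z = 1 + (-26 - 107)/2 = 1 + (½)*(-133) = 1 - 133/2 = -131/2 ≈ -65.500)
n(x) = 2/91 (n(x) = 1/(111 - 131/2) = 1/(91/2) = 2/91)
1/(n(M) + 1/(p(238) + m)) = 1/(2/91 + 1/(65*238 - 61333)) = 1/(2/91 + 1/(15470 - 61333)) = 1/(2/91 + 1/(-45863)) = 1/(2/91 - 1/45863) = 1/(91635/4173533) = 4173533/91635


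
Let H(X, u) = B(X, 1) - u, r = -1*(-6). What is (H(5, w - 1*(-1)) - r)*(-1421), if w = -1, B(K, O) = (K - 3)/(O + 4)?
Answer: 39788/5 ≈ 7957.6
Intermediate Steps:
B(K, O) = (-3 + K)/(4 + O)
r = 6
H(X, u) = -3/5 - u + X/5 (H(X, u) = (-3 + X)/(4 + 1) - u = (-3 + X)/5 - u = (-3/5 + X/5) - u = -3/5 - u + X/5)
(H(5, w - 1*(-1)) - r)*(-1421) = ((-3/5 - (-1 - 1*(-1)) + (1/5)*5) - 1*6)*(-1421) = ((-3/5 - (-1 + 1) + 1) - 6)*(-1421) = ((-3/5 - 1*0 + 1) - 6)*(-1421) = ((-3/5 + 0 + 1) - 6)*(-1421) = (2/5 - 6)*(-1421) = -28/5*(-1421) = 39788/5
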